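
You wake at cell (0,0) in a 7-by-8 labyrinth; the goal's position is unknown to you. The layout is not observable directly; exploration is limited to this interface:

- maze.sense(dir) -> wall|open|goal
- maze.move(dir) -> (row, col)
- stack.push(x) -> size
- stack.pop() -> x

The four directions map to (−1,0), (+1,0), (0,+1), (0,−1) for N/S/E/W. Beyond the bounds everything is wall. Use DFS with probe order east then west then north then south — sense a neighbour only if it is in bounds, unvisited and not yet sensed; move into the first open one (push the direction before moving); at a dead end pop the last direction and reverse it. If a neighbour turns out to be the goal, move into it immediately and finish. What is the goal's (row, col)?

> maze.sense dir→east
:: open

> stack.push x→east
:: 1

> maze.move dir→east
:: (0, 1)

> maze.sense dir→east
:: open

> stack.push x→east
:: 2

> maze.move dir→east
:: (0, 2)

> maze.sense dir→east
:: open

> stack.push x→east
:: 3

> maze.move dir→east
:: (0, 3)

> maze.sense dir→east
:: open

> stack.push x→east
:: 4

> maze.move dir→east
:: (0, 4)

> maze.sense dir→east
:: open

> stack.push x→east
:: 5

> maze.move dir→east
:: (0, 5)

> maze.sense dir→east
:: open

> stack.push x→east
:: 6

> maze.move dir→east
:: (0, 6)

> maze.sense dir→east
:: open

> stack.push x→east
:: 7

> maze.move dir→east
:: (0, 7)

> maze.sense dir→south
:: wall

> stack.pop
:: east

> maze.move dir→west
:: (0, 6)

> maze.sense dir→south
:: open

> stack.push x→south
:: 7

> maze.move dir→south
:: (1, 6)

> maze.sense dir→west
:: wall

> maze.sense dir→south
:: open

> stack.push x→south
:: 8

> maze.move dir→south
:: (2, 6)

> maze.sense dir→east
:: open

> stack.push x→east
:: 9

> maze.move dir→east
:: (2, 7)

> maze.sense dir→south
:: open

> stack.push x→south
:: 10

> maze.move dir→south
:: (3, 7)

> maze.sense dir→west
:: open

> stack.push x→west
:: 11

> maze.move dir→west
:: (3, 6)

> maze.sense dir→west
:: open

> stack.push x→west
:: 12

> maze.move dir→west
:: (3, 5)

> maze.sense dir→west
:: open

> stack.push x→west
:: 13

> maze.move dir→west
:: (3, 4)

> maze.sense dir→west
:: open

> stack.push x→west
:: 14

> maze.move dir→west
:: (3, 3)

> maze.sense dir→west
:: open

> stack.push x→west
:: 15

> maze.move dir→west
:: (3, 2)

> maze.sense dir→west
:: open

> stack.push x→west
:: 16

> maze.move dir→west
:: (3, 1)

> maze.sense dir→west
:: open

> stack.push x→west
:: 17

> maze.move dir→west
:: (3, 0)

> maze.sense dir→north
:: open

> stack.push x→north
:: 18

> maze.move dir→north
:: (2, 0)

> maze.sense dir→east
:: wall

> maze.sense dir→north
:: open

> stack.push x→north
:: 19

> maze.move dir→north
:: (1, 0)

> maze.sense dir→east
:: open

> stack.push x→east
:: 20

> maze.move dir→east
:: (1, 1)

> maze.sense dir→east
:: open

> stack.push x→east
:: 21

> maze.move dir→east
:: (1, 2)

> maze.sense dir→east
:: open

> stack.push x→east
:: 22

> maze.move dir→east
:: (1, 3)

> maze.sense dir→east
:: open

> stack.push x→east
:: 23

> maze.move dir→east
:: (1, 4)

> maze.sense dir→south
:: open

> stack.push x→south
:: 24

> maze.move dir→south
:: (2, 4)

> maze.sense dir→east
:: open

> stack.push x→east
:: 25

> maze.move dir→east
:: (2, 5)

> stack.pop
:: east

> maze.move dir→west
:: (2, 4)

> maze.sense dir→west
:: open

> stack.push x→west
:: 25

> maze.move dir→west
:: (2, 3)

> maze.sense dir→west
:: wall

> stack.pop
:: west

> maze.move dir→east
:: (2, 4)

> stack.pop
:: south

> maze.move dir→north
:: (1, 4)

> stack.pop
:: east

> maze.move dir→west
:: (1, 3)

> stack.pop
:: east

> maze.move dir→west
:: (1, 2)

> stack.pop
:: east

> maze.move dir→west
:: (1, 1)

> stack.pop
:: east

> maze.move dir→west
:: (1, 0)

> stack.pop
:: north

> maze.move dir→south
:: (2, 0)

> stack.pop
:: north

> maze.move dir→south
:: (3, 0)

> maze.sense dir→south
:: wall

> stack.pop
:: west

> maze.move dir→east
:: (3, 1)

> maze.sense dir→south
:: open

> stack.push x→south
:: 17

> maze.move dir→south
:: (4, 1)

> maze.sense dir→east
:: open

> stack.push x→east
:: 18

> maze.move dir→east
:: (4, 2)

> maze.sense dir→east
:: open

> stack.push x→east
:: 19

> maze.move dir→east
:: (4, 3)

> maze.sense dir→east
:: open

> stack.push x→east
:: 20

> maze.move dir→east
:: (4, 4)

> maze.sense dir→east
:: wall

> maze.sense dir→south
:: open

> stack.push x→south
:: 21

> maze.move dir→south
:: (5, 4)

> maze.sense dir→east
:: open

> stack.push x→east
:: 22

> maze.move dir→east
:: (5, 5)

> maze.sense dir→east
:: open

> stack.push x→east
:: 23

> maze.move dir→east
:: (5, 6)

> maze.sense dir→east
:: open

> stack.push x→east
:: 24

> maze.move dir→east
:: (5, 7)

> maze.sense dir→north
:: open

> stack.push x→north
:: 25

> maze.move dir→north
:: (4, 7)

> maze.sense dir→west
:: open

> stack.push x→west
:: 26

> maze.move dir→west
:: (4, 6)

> stack.pop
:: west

> maze.move dir→east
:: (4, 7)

> stack.pop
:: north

> maze.move dir→south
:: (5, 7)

> maze.sense dir→south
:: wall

> stack.pop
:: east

> maze.move dir→west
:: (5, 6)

> maze.sense dir→south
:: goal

> maze.move dir→south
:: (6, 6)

Answer: (6, 6)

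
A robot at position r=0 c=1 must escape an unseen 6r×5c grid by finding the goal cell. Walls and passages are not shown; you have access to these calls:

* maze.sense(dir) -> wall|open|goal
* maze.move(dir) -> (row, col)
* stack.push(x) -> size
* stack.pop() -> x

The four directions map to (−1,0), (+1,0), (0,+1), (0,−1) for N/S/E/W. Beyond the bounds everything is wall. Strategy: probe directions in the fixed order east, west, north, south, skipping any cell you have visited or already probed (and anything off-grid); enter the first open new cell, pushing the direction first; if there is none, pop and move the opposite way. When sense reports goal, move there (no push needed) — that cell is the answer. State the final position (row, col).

% maze.sense dir='east'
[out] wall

% maze.sense dir='west'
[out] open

% stack.push x='west'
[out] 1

% maze.move dir='west'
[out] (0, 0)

% maze.sense dir='south'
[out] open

% stack.push x='south'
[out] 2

% maze.move dir='south'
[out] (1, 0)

% maze.sense dir='east'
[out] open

% stack.push x='east'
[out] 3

% maze.move dir='east'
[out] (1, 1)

% maze.sense dir='east'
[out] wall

% maze.sense dir='south'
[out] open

% stack.push x='south'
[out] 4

% maze.move dir='south'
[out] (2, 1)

% maze.sense dir='east'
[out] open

% stack.push x='east'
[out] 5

% maze.move dir='east'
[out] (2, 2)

% maze.sense dir='east'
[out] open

% stack.push x='east'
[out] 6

% maze.move dir='east'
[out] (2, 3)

% maze.sense dir='east'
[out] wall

% maze.sense dir='north'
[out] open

% stack.push x='north'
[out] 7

% maze.move dir='north'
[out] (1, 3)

% maze.sense dir='east'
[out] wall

% maze.sense dir='north'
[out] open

% stack.push x='north'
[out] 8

% maze.move dir='north'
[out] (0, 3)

% maze.sense dir='east'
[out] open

% stack.push x='east'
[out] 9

% maze.move dir='east'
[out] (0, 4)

% stack.pop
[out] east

% maze.move dir='west'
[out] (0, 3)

% stack.pop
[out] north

% maze.move dir='south'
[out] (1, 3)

% stack.pop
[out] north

% maze.move dir='south'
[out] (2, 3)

% maze.sense dir='south'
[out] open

% stack.push x='south'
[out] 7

% maze.move dir='south'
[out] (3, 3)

% maze.sense dir='east'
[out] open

% stack.push x='east'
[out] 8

% maze.move dir='east'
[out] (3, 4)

% maze.sense dir='south'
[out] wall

% stack.pop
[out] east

% maze.move dir='west'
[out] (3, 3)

% maze.sense dir='west'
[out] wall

% maze.sense dir='south'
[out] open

% stack.push x='south'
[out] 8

% maze.move dir='south'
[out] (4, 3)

% maze.sense dir='west'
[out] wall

% maze.sense dir='south'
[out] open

% stack.push x='south'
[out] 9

% maze.move dir='south'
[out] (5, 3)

% maze.sense dir='east'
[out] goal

% maze.move dir='east'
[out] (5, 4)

Answer: (5, 4)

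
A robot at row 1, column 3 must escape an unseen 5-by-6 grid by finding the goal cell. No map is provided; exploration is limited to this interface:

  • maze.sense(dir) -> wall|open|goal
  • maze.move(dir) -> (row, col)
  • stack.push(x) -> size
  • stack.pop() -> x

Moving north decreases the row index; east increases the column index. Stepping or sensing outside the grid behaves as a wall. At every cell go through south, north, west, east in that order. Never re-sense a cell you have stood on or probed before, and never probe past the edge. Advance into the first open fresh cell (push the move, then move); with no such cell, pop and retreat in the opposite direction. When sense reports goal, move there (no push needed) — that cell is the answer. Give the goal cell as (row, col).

[in] maze.sense dir→south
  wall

[in] maze.sense dir→north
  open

[in] stack.push x→north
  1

[in] maze.move dir→north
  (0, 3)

[in] maze.sense dir→west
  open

[in] stack.push x→west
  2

[in] maze.move dir→west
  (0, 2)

[in] maze.sense dir→south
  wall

[in] maze.sense dir→west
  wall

[in] stack.pop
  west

[in] maze.move dir→east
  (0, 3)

[in] maze.sense dir→east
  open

[in] stack.push x→east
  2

[in] maze.move dir→east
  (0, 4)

[in] maze.sense dir→south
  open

[in] stack.push x→south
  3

[in] maze.move dir→south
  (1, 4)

[in] maze.sense dir→south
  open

[in] stack.push x→south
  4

[in] maze.move dir→south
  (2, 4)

[in] maze.sense dir→south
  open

[in] stack.push x→south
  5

[in] maze.move dir→south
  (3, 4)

[in] maze.sense dir→south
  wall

[in] maze.sense dir→west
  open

[in] stack.push x→west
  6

[in] maze.move dir→west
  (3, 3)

[in] maze.sense dir→south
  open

[in] stack.push x→south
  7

[in] maze.move dir→south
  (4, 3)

[in] maze.sense dir→west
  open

[in] stack.push x→west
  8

[in] maze.move dir→west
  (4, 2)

[in] maze.sense dir→north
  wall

[in] maze.sense dir→west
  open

[in] stack.push x→west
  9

[in] maze.move dir→west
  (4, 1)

[in] maze.sense dir→north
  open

[in] stack.push x→north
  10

[in] maze.move dir→north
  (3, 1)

[in] maze.sense dir→north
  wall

[in] maze.sense dir→west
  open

[in] stack.push x→west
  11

[in] maze.move dir→west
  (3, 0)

[in] maze.sense dir→south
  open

[in] stack.push x→south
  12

[in] maze.move dir→south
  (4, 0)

[in] stack.pop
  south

[in] maze.move dir→north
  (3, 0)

[in] maze.sense dir→north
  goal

[in] maze.move dir→north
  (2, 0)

Answer: (2, 0)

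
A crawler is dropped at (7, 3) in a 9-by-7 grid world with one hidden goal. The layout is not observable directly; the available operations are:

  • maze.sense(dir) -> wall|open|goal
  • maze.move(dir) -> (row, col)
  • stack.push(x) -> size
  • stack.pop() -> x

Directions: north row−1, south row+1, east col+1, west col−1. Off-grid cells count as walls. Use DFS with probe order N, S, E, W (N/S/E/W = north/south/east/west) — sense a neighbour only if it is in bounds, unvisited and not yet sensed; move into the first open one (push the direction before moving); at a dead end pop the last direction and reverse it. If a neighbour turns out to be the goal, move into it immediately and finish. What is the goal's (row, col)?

I use sense passing dir: north, yielding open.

Using push passing x: north, and observe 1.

I use move passing dir: north, which returns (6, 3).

Next I call sense passing dir: north, : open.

Invoking push passing x: north, → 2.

I invoke move passing dir: north, yielding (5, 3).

Using sense passing dir: north, : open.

I invoke push passing x: north, giving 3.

Using move passing dir: north, : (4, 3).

Calling sense passing dir: north, and observe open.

Now I run push passing x: north, — result: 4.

I use move passing dir: north, yielding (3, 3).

Now I run sense passing dir: north, — result: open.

Calling push passing x: north, → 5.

I invoke move passing dir: north, → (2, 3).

I run sense passing dir: north, : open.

Using push passing x: north, and observe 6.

Using move passing dir: north, and get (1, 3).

Next I call sense passing dir: north, giving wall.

Then sense passing dir: east, giving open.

I run push passing x: east, and observe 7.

Invoking move passing dir: east, : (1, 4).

Then sense passing dir: north, and see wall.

Using sense passing dir: south, and get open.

I invoke push passing x: south, → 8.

Then move passing dir: south, and get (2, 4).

Now I run sense passing dir: south, which returns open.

I use push passing x: south, and observe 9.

I call move passing dir: south, giving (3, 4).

Next I call sense passing dir: south, → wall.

I call sense passing dir: east, giving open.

I try push passing x: east, → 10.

Then move passing dir: east, — result: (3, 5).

I use sense passing dir: north, and observe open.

Calling push passing x: north, giving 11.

I invoke move passing dir: north, giving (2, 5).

I use sense passing dir: north, → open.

Calling push passing x: north, and get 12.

Then move passing dir: north, giving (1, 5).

I call sense passing dir: north, giving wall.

Calling sense passing dir: east, giving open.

Calling push passing x: east, — result: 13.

I run move passing dir: east, and see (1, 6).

I run sense passing dir: north, → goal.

Using move passing dir: north, and see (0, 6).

Answer: (0, 6)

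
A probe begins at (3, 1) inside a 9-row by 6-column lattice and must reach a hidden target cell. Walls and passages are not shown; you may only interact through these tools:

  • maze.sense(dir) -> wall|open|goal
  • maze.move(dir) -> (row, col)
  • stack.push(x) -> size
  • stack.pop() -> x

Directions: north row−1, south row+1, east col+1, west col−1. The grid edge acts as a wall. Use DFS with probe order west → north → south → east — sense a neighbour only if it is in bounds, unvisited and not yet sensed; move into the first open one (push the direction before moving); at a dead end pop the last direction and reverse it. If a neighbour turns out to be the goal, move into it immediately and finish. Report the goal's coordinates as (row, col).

~$ sense dir='west'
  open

~$ push x='west'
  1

~$ move dir='west'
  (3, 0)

~$ sense dir='north'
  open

~$ push x='north'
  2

~$ move dir='north'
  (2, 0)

~$ sense dir='north'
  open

~$ push x='north'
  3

~$ move dir='north'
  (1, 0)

~$ sense dir='north'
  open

~$ push x='north'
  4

~$ move dir='north'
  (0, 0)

~$ sense dir='east'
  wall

~$ pop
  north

~$ move dir='south'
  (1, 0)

~$ sense dir='east'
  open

~$ push x='east'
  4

~$ move dir='east'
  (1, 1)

~$ sense dir='south'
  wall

~$ sense dir='east'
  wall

~$ pop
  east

~$ move dir='west'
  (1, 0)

~$ pop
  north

~$ move dir='south'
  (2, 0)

~$ pop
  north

~$ move dir='south'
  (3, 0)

~$ sense dir='south'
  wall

~$ pop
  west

~$ move dir='east'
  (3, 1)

~$ sense dir='south'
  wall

~$ sense dir='east'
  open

~$ push x='east'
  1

~$ move dir='east'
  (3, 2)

~$ sense dir='north'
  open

~$ push x='north'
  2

~$ move dir='north'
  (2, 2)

~$ sense dir='east'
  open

~$ push x='east'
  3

~$ move dir='east'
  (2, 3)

~$ sense dir='north'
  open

~$ push x='north'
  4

~$ move dir='north'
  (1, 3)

~$ sense dir='north'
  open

~$ push x='north'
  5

~$ move dir='north'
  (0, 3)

~$ sense dir='west'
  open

~$ push x='west'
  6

~$ move dir='west'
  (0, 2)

~$ pop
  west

~$ move dir='east'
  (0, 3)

~$ sense dir='east'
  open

~$ push x='east'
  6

~$ move dir='east'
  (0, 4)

~$ sense dir='south'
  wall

~$ sense dir='east'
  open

~$ push x='east'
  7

~$ move dir='east'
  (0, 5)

~$ sense dir='south'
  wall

~$ pop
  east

~$ move dir='west'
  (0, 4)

~$ pop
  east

~$ move dir='west'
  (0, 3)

~$ pop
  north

~$ move dir='south'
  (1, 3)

~$ pop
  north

~$ move dir='south'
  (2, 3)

~$ sense dir='south'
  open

~$ push x='south'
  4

~$ move dir='south'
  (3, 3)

~$ sense dir='south'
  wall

~$ sense dir='east'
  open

~$ push x='east'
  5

~$ move dir='east'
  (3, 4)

~$ sense dir='north'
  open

~$ push x='north'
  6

~$ move dir='north'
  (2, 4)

~$ sense dir='east'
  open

~$ push x='east'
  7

~$ move dir='east'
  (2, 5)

~$ sense dir='south'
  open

~$ push x='south'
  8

~$ move dir='south'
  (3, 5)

~$ sense dir='south'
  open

~$ push x='south'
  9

~$ move dir='south'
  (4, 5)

~$ sense dir='west'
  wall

~$ sense dir='south'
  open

~$ push x='south'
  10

~$ move dir='south'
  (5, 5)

~$ sense dir='west'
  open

~$ push x='west'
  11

~$ move dir='west'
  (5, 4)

~$ sense dir='west'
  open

~$ push x='west'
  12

~$ move dir='west'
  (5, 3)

~$ sense dir='west'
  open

~$ push x='west'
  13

~$ move dir='west'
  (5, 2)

~$ sense dir='west'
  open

~$ push x='west'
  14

~$ move dir='west'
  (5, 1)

~$ sense dir='west'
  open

~$ push x='west'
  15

~$ move dir='west'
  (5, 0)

~$ sense dir='south'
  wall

~$ pop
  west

~$ move dir='east'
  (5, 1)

~$ sense dir='south'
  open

~$ push x='south'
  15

~$ move dir='south'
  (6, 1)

~$ sense dir='south'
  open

~$ push x='south'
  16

~$ move dir='south'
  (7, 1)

~$ sense dir='west'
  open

~$ push x='west'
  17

~$ move dir='west'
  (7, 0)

~$ sense dir='south'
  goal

~$ move dir='south'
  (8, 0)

Answer: (8, 0)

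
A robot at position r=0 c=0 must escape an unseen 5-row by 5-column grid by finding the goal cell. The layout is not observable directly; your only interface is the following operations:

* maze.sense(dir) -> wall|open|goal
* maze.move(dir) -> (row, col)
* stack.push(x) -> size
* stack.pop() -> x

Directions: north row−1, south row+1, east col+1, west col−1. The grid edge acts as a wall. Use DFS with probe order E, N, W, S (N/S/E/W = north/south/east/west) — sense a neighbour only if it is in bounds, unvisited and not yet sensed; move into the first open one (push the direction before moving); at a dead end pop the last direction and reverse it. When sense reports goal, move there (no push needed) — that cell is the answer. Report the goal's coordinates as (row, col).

Step: maze.sense[dir: east]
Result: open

Step: stack.push[x: east]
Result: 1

Step: maze.move[dir: east]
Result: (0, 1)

Step: maze.sense[dir: east]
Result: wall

Step: maze.sense[dir: south]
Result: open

Step: stack.push[x: south]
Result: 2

Step: maze.move[dir: south]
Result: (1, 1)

Step: maze.sense[dir: east]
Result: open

Step: stack.push[x: east]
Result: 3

Step: maze.move[dir: east]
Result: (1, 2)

Step: maze.sense[dir: east]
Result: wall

Step: maze.sense[dir: south]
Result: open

Step: stack.push[x: south]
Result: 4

Step: maze.move[dir: south]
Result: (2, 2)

Step: maze.sense[dir: east]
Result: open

Step: stack.push[x: east]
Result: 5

Step: maze.move[dir: east]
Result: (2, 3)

Step: maze.sense[dir: east]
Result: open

Step: stack.push[x: east]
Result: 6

Step: maze.move[dir: east]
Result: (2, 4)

Step: maze.sense[dir: north]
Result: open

Step: stack.push[x: north]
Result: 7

Step: maze.move[dir: north]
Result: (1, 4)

Step: maze.sense[dir: north]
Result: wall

Step: stack.pop[]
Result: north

Step: maze.move[dir: south]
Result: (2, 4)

Step: maze.sense[dir: south]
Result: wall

Step: stack.pop[]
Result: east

Step: maze.move[dir: west]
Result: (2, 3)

Step: maze.sense[dir: south]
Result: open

Step: stack.push[x: south]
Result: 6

Step: maze.move[dir: south]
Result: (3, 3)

Step: maze.sense[dir: west]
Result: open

Step: stack.push[x: west]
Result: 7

Step: maze.move[dir: west]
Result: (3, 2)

Step: maze.sense[dir: west]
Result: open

Step: stack.push[x: west]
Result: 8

Step: maze.move[dir: west]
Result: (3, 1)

Step: maze.sense[dir: north]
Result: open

Step: stack.push[x: north]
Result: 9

Step: maze.move[dir: north]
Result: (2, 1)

Step: maze.sense[dir: west]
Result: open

Step: stack.push[x: west]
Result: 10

Step: maze.move[dir: west]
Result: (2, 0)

Step: maze.sense[dir: north]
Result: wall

Step: maze.sense[dir: south]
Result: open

Step: stack.push[x: south]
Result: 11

Step: maze.move[dir: south]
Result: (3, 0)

Step: maze.sense[dir: south]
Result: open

Step: stack.push[x: south]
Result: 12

Step: maze.move[dir: south]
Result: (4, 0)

Step: maze.sense[dir: east]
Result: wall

Step: stack.pop[]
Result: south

Step: maze.move[dir: north]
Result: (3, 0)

Step: stack.pop[]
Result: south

Step: maze.move[dir: north]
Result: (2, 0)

Step: stack.pop[]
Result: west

Step: maze.move[dir: east]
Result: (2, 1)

Step: stack.pop[]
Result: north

Step: maze.move[dir: south]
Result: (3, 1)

Step: stack.pop[]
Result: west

Step: maze.move[dir: east]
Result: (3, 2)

Step: maze.sense[dir: south]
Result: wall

Step: stack.pop[]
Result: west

Step: maze.move[dir: east]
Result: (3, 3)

Step: maze.sense[dir: south]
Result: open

Step: stack.push[x: south]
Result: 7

Step: maze.move[dir: south]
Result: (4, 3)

Step: maze.sense[dir: east]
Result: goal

Step: maze.move[dir: east]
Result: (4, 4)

Answer: (4, 4)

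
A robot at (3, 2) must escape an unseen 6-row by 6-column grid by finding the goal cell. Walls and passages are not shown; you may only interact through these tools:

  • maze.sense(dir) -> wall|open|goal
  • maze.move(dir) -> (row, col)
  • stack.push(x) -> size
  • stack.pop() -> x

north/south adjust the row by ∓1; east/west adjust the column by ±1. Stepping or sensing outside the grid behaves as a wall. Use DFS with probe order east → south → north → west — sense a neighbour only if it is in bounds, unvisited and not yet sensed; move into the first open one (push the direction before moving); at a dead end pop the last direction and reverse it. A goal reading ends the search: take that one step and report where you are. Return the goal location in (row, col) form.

// maze.sense(dir: east) == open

// stack.push(x: east) == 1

// maze.move(dir: east) == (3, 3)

// maze.sense(dir: east) == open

// stack.push(x: east) == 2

// maze.move(dir: east) == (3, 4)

// maze.sense(dir: east) == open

// stack.push(x: east) == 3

// maze.move(dir: east) == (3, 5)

// maze.sense(dir: south) == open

// stack.push(x: south) == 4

// maze.move(dir: south) == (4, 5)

// maze.sense(dir: south) == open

// stack.push(x: south) == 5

// maze.move(dir: south) == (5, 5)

// maze.sense(dir: west) == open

// stack.push(x: west) == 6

// maze.move(dir: west) == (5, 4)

// maze.sense(dir: north) == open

// stack.push(x: north) == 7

// maze.move(dir: north) == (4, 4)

// maze.sense(dir: west) == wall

// stack.pop() == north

// maze.move(dir: south) == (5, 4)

// maze.sense(dir: west) == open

// stack.push(x: west) == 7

// maze.move(dir: west) == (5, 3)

// maze.sense(dir: west) == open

// stack.push(x: west) == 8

// maze.move(dir: west) == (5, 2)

// maze.sense(dir: north) == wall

// maze.sense(dir: west) == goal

// maze.move(dir: west) == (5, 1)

Answer: (5, 1)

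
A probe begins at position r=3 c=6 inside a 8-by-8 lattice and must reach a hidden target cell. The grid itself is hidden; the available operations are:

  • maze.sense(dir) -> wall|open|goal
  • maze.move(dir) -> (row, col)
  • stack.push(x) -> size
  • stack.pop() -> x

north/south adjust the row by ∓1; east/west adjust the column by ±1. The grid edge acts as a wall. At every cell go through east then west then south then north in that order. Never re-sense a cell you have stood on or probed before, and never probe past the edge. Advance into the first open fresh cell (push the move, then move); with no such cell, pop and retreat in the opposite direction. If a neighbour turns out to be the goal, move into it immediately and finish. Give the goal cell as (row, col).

Now I run sense passing east, — result: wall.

Invoking sense passing west, → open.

Using push passing west, — result: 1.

Invoking move passing west, → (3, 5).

I try sense passing west, : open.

Calling push passing west, giving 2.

Calling move passing west, giving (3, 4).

Calling sense passing west, — result: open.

Using push passing west, → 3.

Next I call move passing west, : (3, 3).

Invoking sense passing west, and observe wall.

Invoking sense passing south, and see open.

I call push passing south, which returns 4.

I invoke move passing south, and see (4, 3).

Next I call sense passing east, : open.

Using push passing east, → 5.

I invoke move passing east, yielding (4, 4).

I use sense passing east, : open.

I use push passing east, and get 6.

Invoking move passing east, giving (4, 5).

Invoking sense passing east, — result: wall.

I run sense passing south, and observe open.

Calling push passing south, → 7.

Next I call move passing south, and get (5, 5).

Using sense passing east, giving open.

Next I call push passing east, → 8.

Using move passing east, and observe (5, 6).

Calling sense passing east, → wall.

Calling sense passing south, and get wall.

Then pop(), and observe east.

Using move passing west, and observe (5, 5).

Invoking sense passing west, — result: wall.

I invoke sense passing south, giving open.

I use push passing south, — result: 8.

I call move passing south, giving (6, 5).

Now I run sense passing west, — result: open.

I try push passing west, which returns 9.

Then move passing west, : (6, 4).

Calling sense passing west, and see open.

I run push passing west, and see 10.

Invoking move passing west, and observe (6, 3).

I call sense passing west, — result: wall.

I use sense passing south, and get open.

Next I call push passing south, → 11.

Calling move passing south, — result: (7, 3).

I use sense passing east, and see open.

Calling push passing east, and get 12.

Calling move passing east, and observe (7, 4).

I invoke sense passing east, giving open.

I invoke push passing east, giving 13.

I invoke move passing east, which returns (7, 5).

Next I call sense passing east, giving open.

I call push passing east, → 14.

Calling move passing east, yielding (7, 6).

I run sense passing east, and see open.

I use push passing east, : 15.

I invoke move passing east, and observe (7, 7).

Next I call sense passing north, → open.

I invoke push passing north, — result: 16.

Now I run move passing north, → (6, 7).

I invoke pop(), giving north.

Then move passing south, : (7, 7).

Now I run pop(), and observe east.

I call move passing west, and see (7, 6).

I call pop(), yielding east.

Then move passing west, giving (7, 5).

I run pop, and get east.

Invoking move passing west, : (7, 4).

I run pop, — result: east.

Using move passing west, yielding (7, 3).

I invoke sense passing west, and get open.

I invoke push passing west, giving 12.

I use move passing west, yielding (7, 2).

Next I call sense passing west, — result: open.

I use push passing west, → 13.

Next I call move passing west, : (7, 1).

Invoking sense passing west, which returns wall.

Now I run sense passing north, : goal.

I call move passing north, — result: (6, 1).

Answer: (6, 1)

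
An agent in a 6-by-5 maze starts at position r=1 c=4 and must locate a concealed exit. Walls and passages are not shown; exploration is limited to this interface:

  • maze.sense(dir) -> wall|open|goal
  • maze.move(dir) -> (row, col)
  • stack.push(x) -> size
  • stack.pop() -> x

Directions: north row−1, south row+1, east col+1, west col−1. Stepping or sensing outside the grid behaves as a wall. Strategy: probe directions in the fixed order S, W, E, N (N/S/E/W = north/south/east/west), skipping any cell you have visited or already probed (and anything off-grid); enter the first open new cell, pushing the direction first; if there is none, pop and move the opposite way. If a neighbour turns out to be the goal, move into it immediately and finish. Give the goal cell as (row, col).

;; 1. maze.sense(dir: south) => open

;; 2. stack.push(x: south) => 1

;; 3. maze.move(dir: south) => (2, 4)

;; 4. maze.sense(dir: south) => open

;; 5. stack.push(x: south) => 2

;; 6. maze.move(dir: south) => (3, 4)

;; 7. maze.sense(dir: south) => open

;; 8. stack.push(x: south) => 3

;; 9. maze.move(dir: south) => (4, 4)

;; 10. maze.sense(dir: south) => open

;; 11. stack.push(x: south) => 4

;; 12. maze.move(dir: south) => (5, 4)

;; 13. maze.sense(dir: west) => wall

;; 14. stack.pop() => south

;; 15. maze.move(dir: north) => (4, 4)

;; 16. maze.sense(dir: west) => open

;; 17. stack.push(x: west) => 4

;; 18. maze.move(dir: west) => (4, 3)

;; 19. maze.sense(dir: west) => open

;; 20. stack.push(x: west) => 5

;; 21. maze.move(dir: west) => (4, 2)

;; 22. maze.sense(dir: south) => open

;; 23. stack.push(x: south) => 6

;; 24. maze.move(dir: south) => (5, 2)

;; 25. maze.sense(dir: west) => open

;; 26. stack.push(x: west) => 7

;; 27. maze.move(dir: west) => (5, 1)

;; 28. maze.sense(dir: west) => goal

;; 29. maze.move(dir: west) => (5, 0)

Answer: (5, 0)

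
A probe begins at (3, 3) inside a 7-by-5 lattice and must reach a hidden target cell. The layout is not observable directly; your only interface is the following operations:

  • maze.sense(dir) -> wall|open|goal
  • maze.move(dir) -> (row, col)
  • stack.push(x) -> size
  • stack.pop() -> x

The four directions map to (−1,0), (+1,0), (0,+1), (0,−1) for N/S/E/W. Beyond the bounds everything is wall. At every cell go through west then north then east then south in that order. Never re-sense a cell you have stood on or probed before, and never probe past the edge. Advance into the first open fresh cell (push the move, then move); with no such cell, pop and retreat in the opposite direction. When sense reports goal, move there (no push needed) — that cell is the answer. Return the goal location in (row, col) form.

Then sense passing dir='west', → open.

Now I run push passing x='west', : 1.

I try move passing dir='west', and observe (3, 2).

I run sense passing dir='west', and observe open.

Calling push passing x='west', giving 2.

Now I run move passing dir='west', yielding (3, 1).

Next I call sense passing dir='west', giving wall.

I try sense passing dir='north', → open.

I try push passing x='north', → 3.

Using move passing dir='north', and observe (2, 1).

I call sense passing dir='west', yielding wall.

Next I call sense passing dir='north', → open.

I use push passing x='north', which returns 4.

I invoke move passing dir='north', which returns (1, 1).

Then sense passing dir='west', : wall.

I run sense passing dir='north', and observe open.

I invoke push passing x='north', → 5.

I run move passing dir='north', and see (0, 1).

Next I call sense passing dir='west', which returns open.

Then push passing x='west', and get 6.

I run move passing dir='west', and see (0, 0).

I run pop(), — result: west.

I try move passing dir='east', and observe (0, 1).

I invoke sense passing dir='east', yielding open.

I run push passing x='east', giving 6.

I try move passing dir='east', giving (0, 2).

Next I call sense passing dir='east', which returns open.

Now I run push passing x='east', and get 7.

I invoke move passing dir='east', which returns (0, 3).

I invoke sense passing dir='east', : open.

Next I call push passing x='east', : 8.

Now I run move passing dir='east', — result: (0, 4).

Invoking sense passing dir='south', and see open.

Now I run push passing x='south', → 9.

I run move passing dir='south', — result: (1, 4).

I call sense passing dir='west', : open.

Then push passing x='west', yielding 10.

Now I run move passing dir='west', : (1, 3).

I run sense passing dir='west', and observe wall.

Then sense passing dir='south', which returns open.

I try push passing x='south', and get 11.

I call move passing dir='south', which returns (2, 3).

I run sense passing dir='west', which returns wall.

I call sense passing dir='east', — result: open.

Invoking push passing x='east', and see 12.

I call move passing dir='east', which returns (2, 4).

I run sense passing dir='south', and observe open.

I run push passing x='south', → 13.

I run move passing dir='south', yielding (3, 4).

Invoking sense passing dir='south', — result: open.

Calling push passing x='south', : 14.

Next I call move passing dir='south', yielding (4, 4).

Calling sense passing dir='west', — result: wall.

Then sense passing dir='south', yielding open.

Now I run push passing x='south', giving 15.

Then move passing dir='south', and observe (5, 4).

Calling sense passing dir='west', yielding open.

I run push passing x='west', giving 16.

Next I call move passing dir='west', giving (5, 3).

I call sense passing dir='west', — result: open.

I use push passing x='west', → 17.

I try move passing dir='west', and get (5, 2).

Now I run sense passing dir='west', and see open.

I invoke push passing x='west', and get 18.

I invoke move passing dir='west', yielding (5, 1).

I run sense passing dir='west', which returns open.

I try push passing x='west', giving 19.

Calling move passing dir='west', → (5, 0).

Invoking sense passing dir='north', and see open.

I run push passing x='north', and observe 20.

I run move passing dir='north', which returns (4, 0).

I invoke sense passing dir='east', giving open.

I try push passing x='east', → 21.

I call move passing dir='east', yielding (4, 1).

I run sense passing dir='east', giving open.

Next I call push passing x='east', : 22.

Now I run move passing dir='east', which returns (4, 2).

Next I call pop, : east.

I invoke move passing dir='west', → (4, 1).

Then pop, — result: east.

Then move passing dir='west', giving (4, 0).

Using pop(), — result: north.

Calling move passing dir='south', and observe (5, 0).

Calling sense passing dir='south', and observe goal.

I run move passing dir='south', and see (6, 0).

Answer: (6, 0)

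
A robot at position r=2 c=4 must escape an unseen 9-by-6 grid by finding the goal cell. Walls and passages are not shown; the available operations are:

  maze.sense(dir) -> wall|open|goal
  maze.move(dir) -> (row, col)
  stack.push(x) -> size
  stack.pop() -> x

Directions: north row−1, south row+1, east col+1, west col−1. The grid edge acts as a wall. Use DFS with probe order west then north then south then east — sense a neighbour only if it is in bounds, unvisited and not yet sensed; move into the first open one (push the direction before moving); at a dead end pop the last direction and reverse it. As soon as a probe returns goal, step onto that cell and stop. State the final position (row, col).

> maze.sense west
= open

> stack.push west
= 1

> maze.move west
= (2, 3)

> maze.sense west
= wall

> maze.sense north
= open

> stack.push north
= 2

> maze.move north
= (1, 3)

> maze.sense west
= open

> stack.push west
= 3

> maze.move west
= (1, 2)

> maze.sense west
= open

> stack.push west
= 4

> maze.move west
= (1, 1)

> maze.sense west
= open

> stack.push west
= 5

> maze.move west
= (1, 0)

> maze.sense north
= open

> stack.push north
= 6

> maze.move north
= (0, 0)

> maze.sense east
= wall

> stack.pop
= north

> maze.move south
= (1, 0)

> maze.sense south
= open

> stack.push south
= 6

> maze.move south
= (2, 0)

> maze.sense south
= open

> stack.push south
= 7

> maze.move south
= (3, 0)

> maze.sense south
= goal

> maze.move south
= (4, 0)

Answer: (4, 0)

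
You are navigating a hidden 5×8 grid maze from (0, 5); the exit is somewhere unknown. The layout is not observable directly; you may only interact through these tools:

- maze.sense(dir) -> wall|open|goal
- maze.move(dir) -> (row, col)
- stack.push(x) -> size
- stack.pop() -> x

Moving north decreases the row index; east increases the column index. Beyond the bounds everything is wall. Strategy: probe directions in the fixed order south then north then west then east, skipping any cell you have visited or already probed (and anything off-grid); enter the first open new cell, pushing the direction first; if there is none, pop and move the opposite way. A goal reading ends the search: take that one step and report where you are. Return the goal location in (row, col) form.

Action: sense[dir=south]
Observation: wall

Action: sense[dir=west]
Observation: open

Action: push[x=west]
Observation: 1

Action: move[dir=west]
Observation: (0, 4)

Action: sense[dir=south]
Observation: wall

Action: sense[dir=west]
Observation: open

Action: push[x=west]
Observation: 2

Action: move[dir=west]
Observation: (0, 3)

Action: sense[dir=south]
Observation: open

Action: push[x=south]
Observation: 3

Action: move[dir=south]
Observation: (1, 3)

Action: sense[dir=south]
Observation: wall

Action: sense[dir=west]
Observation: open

Action: push[x=west]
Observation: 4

Action: move[dir=west]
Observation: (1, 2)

Action: sense[dir=south]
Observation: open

Action: push[x=south]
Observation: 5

Action: move[dir=south]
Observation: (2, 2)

Action: sense[dir=south]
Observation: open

Action: push[x=south]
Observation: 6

Action: move[dir=south]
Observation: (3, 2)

Action: sense[dir=south]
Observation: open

Action: push[x=south]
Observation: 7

Action: move[dir=south]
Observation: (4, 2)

Action: sense[dir=west]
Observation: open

Action: push[x=west]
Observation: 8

Action: move[dir=west]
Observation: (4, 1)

Action: sense[dir=north]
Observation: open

Action: push[x=north]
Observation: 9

Action: move[dir=north]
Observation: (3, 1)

Action: sense[dir=north]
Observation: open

Action: push[x=north]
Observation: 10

Action: move[dir=north]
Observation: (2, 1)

Action: sense[dir=north]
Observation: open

Action: push[x=north]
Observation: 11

Action: move[dir=north]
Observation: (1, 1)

Action: sense[dir=north]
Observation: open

Action: push[x=north]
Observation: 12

Action: move[dir=north]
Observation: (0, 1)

Action: sense[dir=west]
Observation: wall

Action: sense[dir=east]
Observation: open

Action: push[x=east]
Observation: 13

Action: move[dir=east]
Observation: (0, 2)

Action: pop[]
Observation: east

Action: move[dir=west]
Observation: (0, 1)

Action: pop[]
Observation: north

Action: move[dir=south]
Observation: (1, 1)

Action: sense[dir=west]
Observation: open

Action: push[x=west]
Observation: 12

Action: move[dir=west]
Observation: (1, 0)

Action: sense[dir=south]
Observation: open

Action: push[x=south]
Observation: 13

Action: move[dir=south]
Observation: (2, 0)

Action: sense[dir=south]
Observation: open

Action: push[x=south]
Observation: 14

Action: move[dir=south]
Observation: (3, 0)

Action: sense[dir=south]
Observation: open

Action: push[x=south]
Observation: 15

Action: move[dir=south]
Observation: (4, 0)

Action: pop[]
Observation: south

Action: move[dir=north]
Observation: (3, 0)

Action: pop[]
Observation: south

Action: move[dir=north]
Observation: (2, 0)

Action: pop[]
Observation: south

Action: move[dir=north]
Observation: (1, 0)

Action: pop[]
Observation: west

Action: move[dir=east]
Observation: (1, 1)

Action: pop[]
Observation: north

Action: move[dir=south]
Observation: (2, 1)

Action: pop[]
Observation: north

Action: move[dir=south]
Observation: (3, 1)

Action: pop[]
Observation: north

Action: move[dir=south]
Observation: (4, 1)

Action: pop[]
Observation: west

Action: move[dir=east]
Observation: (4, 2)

Action: sense[dir=east]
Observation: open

Action: push[x=east]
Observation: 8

Action: move[dir=east]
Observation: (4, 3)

Action: sense[dir=north]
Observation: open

Action: push[x=north]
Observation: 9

Action: move[dir=north]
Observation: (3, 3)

Action: sense[dir=east]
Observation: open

Action: push[x=east]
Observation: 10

Action: move[dir=east]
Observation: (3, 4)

Action: sense[dir=south]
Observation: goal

Action: move[dir=south]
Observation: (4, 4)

Answer: (4, 4)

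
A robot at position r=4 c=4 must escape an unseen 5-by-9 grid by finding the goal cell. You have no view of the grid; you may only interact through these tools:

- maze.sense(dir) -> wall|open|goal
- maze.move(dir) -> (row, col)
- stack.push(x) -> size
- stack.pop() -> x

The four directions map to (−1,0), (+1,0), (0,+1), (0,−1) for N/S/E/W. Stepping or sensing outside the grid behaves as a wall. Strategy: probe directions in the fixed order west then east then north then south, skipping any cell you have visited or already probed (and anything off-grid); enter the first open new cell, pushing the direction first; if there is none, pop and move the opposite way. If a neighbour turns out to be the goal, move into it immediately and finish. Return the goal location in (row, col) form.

Do: sense[dir='west']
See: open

Do: push[x='west']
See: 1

Do: move[dir='west']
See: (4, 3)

Do: sense[dir='west']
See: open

Do: push[x='west']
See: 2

Do: move[dir='west']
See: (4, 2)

Do: sense[dir='west']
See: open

Do: push[x='west']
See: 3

Do: move[dir='west']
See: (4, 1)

Do: sense[dir='west']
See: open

Do: push[x='west']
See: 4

Do: move[dir='west']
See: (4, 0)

Do: sense[dir='north']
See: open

Do: push[x='north']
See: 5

Do: move[dir='north']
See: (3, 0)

Do: sense[dir='east']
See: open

Do: push[x='east']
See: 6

Do: move[dir='east']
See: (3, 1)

Do: sense[dir='east']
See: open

Do: push[x='east']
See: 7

Do: move[dir='east']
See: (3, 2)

Do: sense[dir='east']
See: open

Do: push[x='east']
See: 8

Do: move[dir='east']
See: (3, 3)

Do: sense[dir='east']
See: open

Do: push[x='east']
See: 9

Do: move[dir='east']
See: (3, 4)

Do: sense[dir='east']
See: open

Do: push[x='east']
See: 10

Do: move[dir='east']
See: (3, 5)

Do: sense[dir='east']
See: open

Do: push[x='east']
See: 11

Do: move[dir='east']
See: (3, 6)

Do: sense[dir='east']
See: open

Do: push[x='east']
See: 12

Do: move[dir='east']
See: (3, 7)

Do: sense[dir='east']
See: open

Do: push[x='east']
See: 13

Do: move[dir='east']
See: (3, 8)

Do: sense[dir='north']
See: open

Do: push[x='north']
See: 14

Do: move[dir='north']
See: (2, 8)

Do: sense[dir='west']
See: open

Do: push[x='west']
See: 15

Do: move[dir='west']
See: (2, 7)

Do: sense[dir='west']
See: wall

Do: sense[dir='north']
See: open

Do: push[x='north']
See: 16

Do: move[dir='north']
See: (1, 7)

Do: sense[dir='west']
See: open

Do: push[x='west']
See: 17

Do: move[dir='west']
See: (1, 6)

Do: sense[dir='west']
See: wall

Do: sense[dir='north']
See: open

Do: push[x='north']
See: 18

Do: move[dir='north']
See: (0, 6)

Do: sense[dir='west']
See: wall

Do: sense[dir='east']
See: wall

Do: pop[]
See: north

Do: move[dir='south']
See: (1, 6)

Do: pop[]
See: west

Do: move[dir='east']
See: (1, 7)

Do: sense[dir='east']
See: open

Do: push[x='east']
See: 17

Do: move[dir='east']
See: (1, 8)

Do: sense[dir='north']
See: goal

Do: move[dir='north']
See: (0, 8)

Answer: (0, 8)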